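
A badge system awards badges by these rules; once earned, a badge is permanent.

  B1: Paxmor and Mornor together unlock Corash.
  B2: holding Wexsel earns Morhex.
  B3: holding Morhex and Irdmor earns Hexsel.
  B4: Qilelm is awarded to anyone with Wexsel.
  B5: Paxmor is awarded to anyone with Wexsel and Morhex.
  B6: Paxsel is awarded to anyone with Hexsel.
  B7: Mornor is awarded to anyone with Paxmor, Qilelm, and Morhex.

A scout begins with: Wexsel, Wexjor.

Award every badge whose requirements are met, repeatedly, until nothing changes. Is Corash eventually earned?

Yes

With Wexsel, Morhex is earned (B2).
With Wexsel, Qilelm is earned (B4).
With Wexsel and Morhex, Paxmor is earned (B5).
With Paxmor, Qilelm, and Morhex, Mornor is earned (B7).
With Paxmor and Mornor, Corash is earned (B1).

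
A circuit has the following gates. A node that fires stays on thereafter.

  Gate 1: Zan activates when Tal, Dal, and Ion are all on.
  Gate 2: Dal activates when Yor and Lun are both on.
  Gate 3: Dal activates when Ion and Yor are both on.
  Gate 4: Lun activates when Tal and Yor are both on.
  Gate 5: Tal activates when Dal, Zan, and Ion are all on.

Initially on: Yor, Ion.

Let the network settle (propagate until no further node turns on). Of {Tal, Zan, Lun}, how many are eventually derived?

Tal would need Dal, Zan, and Ion (Gate 5), but Zan never turns on.
Zan would need Tal, Dal, and Ion (Gate 1), but Tal never turns on.
Lun would need Tal and Yor (Gate 4), but Tal never turns on.
None of the 3 are reached.

0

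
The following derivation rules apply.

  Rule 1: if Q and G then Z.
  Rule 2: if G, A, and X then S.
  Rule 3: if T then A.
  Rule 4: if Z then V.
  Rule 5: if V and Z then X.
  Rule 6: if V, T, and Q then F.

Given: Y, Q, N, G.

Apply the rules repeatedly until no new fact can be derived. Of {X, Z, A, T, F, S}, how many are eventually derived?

2

Q and G hold, so Z follows (Rule 1).
From Z, Rule 4 gives V.
From V and Z, Rule 5 gives X.
X: reached.
Z: reached.
A would need T (Rule 3), but T is never established.
No rule produces T, and it is not given.
F would need V, T, and Q (Rule 6), but T is never established.
S would need G, A, and X (Rule 2), but A is never established.
Reached: X and Z — 2 of the 6.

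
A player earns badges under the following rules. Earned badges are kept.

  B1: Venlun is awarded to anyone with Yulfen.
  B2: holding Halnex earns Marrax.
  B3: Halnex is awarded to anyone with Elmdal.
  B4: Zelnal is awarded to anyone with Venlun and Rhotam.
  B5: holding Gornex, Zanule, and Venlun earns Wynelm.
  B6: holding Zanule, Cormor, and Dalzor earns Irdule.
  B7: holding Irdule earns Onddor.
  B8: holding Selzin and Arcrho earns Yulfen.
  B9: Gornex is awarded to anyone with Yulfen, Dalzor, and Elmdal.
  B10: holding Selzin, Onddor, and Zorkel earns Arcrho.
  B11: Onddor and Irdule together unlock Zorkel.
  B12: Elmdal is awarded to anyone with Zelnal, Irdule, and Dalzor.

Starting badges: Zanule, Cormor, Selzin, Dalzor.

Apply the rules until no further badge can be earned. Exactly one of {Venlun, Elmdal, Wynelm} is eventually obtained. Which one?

With Zanule, Cormor, and Dalzor, Irdule is earned (B6).
With Irdule, Onddor is earned (B7).
With Onddor and Irdule, Zorkel is earned (B11).
With Selzin, Onddor, and Zorkel, Arcrho is earned (B10).
With Selzin and Arcrho, Yulfen is earned (B8).
With Yulfen, Venlun is earned (B1).
Wynelm would need Gornex, Zanule, and Venlun (B5), but Gornex is never earned. Elmdal would need Zelnal, Irdule, and Dalzor (B12), but Zelnal is never earned.

Venlun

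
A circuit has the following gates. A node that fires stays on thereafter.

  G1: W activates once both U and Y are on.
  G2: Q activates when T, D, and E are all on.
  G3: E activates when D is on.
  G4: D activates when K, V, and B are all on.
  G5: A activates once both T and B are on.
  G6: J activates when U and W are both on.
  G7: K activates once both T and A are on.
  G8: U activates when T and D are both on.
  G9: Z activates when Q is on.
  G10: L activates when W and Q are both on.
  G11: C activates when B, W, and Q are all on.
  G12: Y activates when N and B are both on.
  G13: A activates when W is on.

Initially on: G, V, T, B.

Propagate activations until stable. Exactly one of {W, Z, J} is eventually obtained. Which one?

Z

T and B are on, so A activates (G5).
G7: T and A on → K on.
K, V, and B are on, so D activates (G4).
D is on, so E activates (G3).
T, D, and E are on, so Q activates (G2).
Q is on, so Z activates (G9).
J would need U and W (G6), but W never turns on. W would need U and Y (G1), but Y never turns on.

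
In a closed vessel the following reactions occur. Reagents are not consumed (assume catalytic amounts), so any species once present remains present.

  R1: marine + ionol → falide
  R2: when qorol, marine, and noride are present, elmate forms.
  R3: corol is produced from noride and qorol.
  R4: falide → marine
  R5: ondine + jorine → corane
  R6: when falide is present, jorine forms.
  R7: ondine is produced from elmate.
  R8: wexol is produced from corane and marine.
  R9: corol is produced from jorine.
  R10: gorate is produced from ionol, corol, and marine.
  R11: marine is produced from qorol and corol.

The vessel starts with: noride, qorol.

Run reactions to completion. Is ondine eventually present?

noride and qorol present → corol forms (R3).
qorol and corol present → marine forms (R11).
qorol, marine, and noride present → elmate forms (R2).
elmate present → ondine forms (R7).

Yes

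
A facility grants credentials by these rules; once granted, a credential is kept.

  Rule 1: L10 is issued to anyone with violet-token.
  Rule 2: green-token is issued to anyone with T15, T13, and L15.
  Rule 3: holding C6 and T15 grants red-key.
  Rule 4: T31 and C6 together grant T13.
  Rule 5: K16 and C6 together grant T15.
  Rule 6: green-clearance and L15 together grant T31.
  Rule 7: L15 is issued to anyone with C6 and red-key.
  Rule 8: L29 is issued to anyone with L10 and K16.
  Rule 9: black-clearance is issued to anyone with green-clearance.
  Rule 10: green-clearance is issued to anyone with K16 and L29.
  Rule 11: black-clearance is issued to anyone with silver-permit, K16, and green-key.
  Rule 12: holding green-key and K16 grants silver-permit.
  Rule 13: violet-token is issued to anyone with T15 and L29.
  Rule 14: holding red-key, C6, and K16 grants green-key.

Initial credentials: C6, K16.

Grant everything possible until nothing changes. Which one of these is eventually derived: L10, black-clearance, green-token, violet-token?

Holding K16 and C6 grants T15 (Rule 5).
Holding C6 and T15 grants red-key (Rule 3).
Holding red-key, C6, and K16 grants green-key (Rule 14).
Holding green-key and K16 grants silver-permit (Rule 12).
Holding silver-permit, K16, and green-key grants black-clearance (Rule 11).
violet-token would need T15 and L29 (Rule 13), but L29 is never granted. L10 would need violet-token (Rule 1), but violet-token is never granted. green-token would need T15, T13, and L15 (Rule 2), but T13 is never granted.

black-clearance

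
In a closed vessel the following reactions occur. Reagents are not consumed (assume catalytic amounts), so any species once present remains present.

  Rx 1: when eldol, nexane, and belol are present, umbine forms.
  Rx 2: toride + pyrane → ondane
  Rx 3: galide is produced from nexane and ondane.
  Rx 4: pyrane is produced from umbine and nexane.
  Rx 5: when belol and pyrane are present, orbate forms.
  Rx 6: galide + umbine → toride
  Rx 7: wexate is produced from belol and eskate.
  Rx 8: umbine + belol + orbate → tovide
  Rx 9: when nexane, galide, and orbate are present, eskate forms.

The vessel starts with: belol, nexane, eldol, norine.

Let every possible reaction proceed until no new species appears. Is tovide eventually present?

Yes

eldol, nexane, and belol present → umbine forms (Rx 1).
umbine and nexane present → pyrane forms (Rx 4).
belol and pyrane present → orbate forms (Rx 5).
umbine, belol, and orbate present → tovide forms (Rx 8).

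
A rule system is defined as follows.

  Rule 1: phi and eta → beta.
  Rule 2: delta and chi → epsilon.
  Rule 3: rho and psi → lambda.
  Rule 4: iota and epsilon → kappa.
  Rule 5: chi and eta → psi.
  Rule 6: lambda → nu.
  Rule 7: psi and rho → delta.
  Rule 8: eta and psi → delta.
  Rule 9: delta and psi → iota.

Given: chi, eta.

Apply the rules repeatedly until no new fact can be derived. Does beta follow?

beta would need phi and eta (Rule 1), but phi is never established.

No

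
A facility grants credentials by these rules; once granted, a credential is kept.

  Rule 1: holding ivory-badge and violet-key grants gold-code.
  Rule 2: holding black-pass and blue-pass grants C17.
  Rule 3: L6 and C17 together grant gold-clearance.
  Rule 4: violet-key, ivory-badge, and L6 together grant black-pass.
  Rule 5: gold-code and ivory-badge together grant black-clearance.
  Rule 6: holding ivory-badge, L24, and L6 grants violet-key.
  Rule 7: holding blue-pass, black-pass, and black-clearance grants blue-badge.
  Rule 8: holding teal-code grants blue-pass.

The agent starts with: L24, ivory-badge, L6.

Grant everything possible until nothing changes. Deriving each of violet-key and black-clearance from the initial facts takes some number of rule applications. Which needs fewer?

violet-key

violet-key: Holding ivory-badge, L24, and L6 grants violet-key (Rule 6). [1 rule application]
black-clearance: Holding ivory-badge, L24, and L6 grants violet-key (Rule 6). Holding ivory-badge and violet-key grants gold-code (Rule 1). Holding gold-code and ivory-badge grants black-clearance (Rule 5). [3 rule applications]
violet-key needs fewer.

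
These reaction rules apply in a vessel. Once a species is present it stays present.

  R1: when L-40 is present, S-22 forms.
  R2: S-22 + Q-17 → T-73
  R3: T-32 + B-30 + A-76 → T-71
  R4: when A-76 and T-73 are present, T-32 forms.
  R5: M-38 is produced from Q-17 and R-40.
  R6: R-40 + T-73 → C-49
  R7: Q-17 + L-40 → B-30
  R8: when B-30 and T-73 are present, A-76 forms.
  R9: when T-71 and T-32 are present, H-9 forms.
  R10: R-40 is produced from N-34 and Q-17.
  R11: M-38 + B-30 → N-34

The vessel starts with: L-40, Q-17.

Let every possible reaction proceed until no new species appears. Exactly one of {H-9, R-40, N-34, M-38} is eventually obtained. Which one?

H-9

Q-17 and L-40 present → B-30 forms (R7).
L-40 present → S-22 forms (R1).
S-22 and Q-17 present → T-73 forms (R2).
B-30 and T-73 present → A-76 forms (R8).
A-76 and T-73 present → T-32 forms (R4).
T-32, B-30, and A-76 present → T-71 forms (R3).
T-71 and T-32 present → H-9 forms (R9).
R-40 would need N-34 and Q-17 (R10), but N-34 never forms. M-38 would need Q-17 and R-40 (R5), but R-40 never forms. N-34 would need M-38 and B-30 (R11), but M-38 never forms.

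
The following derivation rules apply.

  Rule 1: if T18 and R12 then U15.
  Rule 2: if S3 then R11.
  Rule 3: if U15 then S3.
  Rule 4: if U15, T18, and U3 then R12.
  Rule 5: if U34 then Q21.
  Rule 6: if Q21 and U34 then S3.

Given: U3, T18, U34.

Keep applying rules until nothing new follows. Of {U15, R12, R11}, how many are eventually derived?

1

From U34, Rule 5 gives Q21.
From Q21 and U34, Rule 6 gives S3.
S3 holds, so R11 follows (Rule 2).
U15 would need T18 and R12 (Rule 1), but R12 is never established.
R12 would need U15, T18, and U3 (Rule 4), but U15 is never established.
R11: reached.
Reached: R11 — 1 of the 3.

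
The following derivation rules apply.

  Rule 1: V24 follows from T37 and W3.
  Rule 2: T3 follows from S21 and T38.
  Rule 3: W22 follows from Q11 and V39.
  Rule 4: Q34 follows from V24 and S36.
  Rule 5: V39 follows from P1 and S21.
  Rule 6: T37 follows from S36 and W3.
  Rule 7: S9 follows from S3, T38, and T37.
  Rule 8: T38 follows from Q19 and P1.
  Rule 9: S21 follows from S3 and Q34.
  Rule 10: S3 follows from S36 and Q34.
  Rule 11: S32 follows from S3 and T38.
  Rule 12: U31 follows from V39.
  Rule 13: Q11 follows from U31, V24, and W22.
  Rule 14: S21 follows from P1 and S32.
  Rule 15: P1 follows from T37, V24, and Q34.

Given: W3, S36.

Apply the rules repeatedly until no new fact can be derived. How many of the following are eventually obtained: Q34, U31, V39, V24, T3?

From S36 and W3, Rule 6 gives T37.
From T37 and W3, Rule 1 gives V24.
From V24 and S36, Rule 4 gives Q34.
T37, V24, and Q34 hold, so P1 follows (Rule 15).
From S36 and Q34, Rule 10 gives S3.
From S3 and Q34, Rule 9 gives S21.
From P1 and S21, Rule 5 gives V39.
From V39, Rule 12 gives U31.
Q34: reached.
U31: reached.
V39: reached.
V24: reached.
T3 would need S21 and T38 (Rule 2), but T38 is never established.
Reached: Q34, U31, V39, and V24 — 4 of the 5.

4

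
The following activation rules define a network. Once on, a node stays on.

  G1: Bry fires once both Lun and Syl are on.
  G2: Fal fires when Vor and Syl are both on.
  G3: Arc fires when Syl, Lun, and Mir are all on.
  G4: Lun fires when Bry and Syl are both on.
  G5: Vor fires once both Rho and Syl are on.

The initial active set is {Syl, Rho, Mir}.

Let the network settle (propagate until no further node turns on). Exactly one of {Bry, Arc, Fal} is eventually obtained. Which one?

G5: Rho and Syl on → Vor on.
Vor and Syl are on, so Fal fires (G2).
Bry would need Lun and Syl (G1), but Lun never turns on. Arc would need Syl, Lun, and Mir (G3), but Lun never turns on.

Fal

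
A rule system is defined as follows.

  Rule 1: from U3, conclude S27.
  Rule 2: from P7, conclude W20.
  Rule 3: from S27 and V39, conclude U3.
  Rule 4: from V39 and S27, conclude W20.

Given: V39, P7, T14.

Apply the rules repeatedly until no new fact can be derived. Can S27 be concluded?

No

S27 would need U3 (Rule 1), but U3 is never established.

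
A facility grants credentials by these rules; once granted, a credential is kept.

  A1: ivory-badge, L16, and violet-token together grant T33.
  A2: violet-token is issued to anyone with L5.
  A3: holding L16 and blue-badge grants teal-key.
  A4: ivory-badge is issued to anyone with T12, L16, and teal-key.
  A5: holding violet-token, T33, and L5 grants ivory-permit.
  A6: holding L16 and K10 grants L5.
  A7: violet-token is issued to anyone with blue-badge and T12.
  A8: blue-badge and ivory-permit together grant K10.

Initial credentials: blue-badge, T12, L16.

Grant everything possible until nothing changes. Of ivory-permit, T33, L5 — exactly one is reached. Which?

T33

Holding blue-badge and T12 grants violet-token (A7).
Holding L16 and blue-badge grants teal-key (A3).
Holding T12, L16, and teal-key grants ivory-badge (A4).
Holding ivory-badge, L16, and violet-token grants T33 (A1).
L5 would need L16 and K10 (A6), but K10 is never granted. ivory-permit would need violet-token, T33, and L5 (A5), but L5 is never granted.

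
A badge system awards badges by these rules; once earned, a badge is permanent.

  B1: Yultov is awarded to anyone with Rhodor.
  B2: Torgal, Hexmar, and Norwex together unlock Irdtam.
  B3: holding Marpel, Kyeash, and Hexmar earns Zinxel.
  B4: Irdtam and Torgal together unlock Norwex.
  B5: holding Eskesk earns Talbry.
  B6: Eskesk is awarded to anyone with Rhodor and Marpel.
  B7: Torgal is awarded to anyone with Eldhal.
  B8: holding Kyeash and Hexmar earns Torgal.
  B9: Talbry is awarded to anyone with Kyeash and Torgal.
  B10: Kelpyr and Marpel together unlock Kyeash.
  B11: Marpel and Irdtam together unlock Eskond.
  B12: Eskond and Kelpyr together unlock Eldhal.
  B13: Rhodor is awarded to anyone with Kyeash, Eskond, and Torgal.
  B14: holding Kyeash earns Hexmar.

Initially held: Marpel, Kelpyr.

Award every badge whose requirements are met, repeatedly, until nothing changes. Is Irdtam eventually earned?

Irdtam would need Torgal, Hexmar, and Norwex (B2), but Norwex is never earned.

No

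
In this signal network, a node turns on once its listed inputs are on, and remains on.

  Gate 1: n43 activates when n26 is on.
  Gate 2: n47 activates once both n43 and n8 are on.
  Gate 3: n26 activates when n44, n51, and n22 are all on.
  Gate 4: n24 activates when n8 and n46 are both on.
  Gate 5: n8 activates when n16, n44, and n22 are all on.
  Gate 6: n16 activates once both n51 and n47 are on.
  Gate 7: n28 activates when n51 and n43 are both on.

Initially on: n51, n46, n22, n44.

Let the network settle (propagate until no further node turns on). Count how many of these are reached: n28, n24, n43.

2

Gate 3: n44, n51, and n22 on → n26 on.
n26 is on, so n43 activates (Gate 1).
Gate 7: n51 and n43 on → n28 on.
n28: reached.
n24 would need n8 and n46 (Gate 4), but n8 never turns on.
n43: reached.
Reached: n28 and n43 — 2 of the 3.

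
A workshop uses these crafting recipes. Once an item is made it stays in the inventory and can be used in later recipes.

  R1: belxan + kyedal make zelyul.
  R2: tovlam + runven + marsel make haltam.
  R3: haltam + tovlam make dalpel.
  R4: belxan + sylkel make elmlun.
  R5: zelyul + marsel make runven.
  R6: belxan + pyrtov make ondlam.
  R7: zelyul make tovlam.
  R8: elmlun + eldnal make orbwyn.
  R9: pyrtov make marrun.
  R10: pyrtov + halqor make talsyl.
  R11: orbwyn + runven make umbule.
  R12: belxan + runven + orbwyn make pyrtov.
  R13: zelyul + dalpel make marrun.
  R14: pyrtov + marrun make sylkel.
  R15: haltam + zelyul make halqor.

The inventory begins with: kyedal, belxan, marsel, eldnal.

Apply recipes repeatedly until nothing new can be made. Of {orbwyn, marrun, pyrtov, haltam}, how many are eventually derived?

Using R1, belxan and kyedal make zelyul.
Using R5, zelyul and marsel make runven.
Using R7, zelyul makes tovlam.
tovlam + runven + marsel → haltam (R2).
Using R3, haltam and tovlam make dalpel.
Using R13, zelyul and dalpel make marrun.
orbwyn would need elmlun and eldnal (R8), but elmlun is never obtained.
marrun: reached.
pyrtov would need belxan, runven, and orbwyn (R12), but orbwyn is never obtained.
haltam: reached.
Reached: marrun and haltam — 2 of the 4.

2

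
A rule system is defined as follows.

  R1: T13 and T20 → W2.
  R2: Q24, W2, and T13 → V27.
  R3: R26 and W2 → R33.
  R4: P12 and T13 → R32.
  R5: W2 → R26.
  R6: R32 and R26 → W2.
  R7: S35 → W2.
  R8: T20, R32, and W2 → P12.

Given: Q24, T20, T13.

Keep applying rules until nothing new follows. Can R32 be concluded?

No

R32 would need P12 and T13 (R4), but P12 is never established.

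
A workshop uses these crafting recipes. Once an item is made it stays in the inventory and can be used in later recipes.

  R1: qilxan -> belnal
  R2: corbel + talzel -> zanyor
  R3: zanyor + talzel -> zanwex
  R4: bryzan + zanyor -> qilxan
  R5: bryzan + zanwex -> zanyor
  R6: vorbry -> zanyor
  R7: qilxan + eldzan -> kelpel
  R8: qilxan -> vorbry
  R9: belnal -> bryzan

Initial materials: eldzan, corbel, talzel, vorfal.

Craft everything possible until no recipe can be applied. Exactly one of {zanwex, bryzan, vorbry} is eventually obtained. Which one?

zanwex

Using R2, corbel and talzel make zanyor.
Using R3, zanyor and talzel make zanwex.
vorbry would need qilxan (R8), but qilxan is never obtained. bryzan would need belnal (R9), but belnal is never obtained.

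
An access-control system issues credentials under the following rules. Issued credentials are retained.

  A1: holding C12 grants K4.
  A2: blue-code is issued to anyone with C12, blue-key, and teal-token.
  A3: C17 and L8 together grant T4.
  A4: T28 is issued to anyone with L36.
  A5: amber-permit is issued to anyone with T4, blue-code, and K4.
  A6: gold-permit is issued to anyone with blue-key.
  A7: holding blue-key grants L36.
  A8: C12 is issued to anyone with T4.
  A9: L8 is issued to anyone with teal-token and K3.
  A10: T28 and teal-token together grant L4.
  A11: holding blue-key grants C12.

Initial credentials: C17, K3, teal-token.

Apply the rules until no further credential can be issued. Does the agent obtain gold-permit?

No

gold-permit would need blue-key (A6), but blue-key is never granted.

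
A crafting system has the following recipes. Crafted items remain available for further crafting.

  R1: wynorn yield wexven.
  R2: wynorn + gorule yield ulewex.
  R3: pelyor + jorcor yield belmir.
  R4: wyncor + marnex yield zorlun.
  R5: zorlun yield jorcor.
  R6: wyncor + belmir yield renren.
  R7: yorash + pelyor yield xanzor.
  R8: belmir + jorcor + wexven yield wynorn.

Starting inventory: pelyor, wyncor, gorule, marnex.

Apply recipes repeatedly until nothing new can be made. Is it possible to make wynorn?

wynorn would need belmir, jorcor, and wexven (R8), but wexven is never obtained.

No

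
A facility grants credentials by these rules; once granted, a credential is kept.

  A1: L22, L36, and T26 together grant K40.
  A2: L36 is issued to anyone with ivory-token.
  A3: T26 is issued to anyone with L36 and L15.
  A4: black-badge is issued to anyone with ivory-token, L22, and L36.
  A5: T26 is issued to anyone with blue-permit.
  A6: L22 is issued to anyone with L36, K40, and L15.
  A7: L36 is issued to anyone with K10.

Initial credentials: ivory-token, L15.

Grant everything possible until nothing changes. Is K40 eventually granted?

No

K40 would need L22, L36, and T26 (A1), but L22 is never granted.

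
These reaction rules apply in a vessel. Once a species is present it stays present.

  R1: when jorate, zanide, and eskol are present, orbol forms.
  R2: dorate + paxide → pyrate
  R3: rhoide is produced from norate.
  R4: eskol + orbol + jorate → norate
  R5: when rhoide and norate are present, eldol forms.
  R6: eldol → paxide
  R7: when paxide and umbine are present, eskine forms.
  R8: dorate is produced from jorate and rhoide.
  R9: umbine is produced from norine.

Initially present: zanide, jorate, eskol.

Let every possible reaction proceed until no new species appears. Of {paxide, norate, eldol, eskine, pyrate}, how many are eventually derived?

jorate, zanide, and eskol present → orbol forms (R1).
eskol, orbol, and jorate present → norate forms (R4).
norate present → rhoide forms (R3).
rhoide and norate present → eldol forms (R5).
jorate and rhoide present → dorate forms (R8).
eldol present → paxide forms (R6).
dorate and paxide present → pyrate forms (R2).
paxide: reached.
norate: reached.
eldol: reached.
eskine would need paxide and umbine (R7), but umbine never forms.
pyrate: reached.
Reached: paxide, norate, eldol, and pyrate — 4 of the 5.

4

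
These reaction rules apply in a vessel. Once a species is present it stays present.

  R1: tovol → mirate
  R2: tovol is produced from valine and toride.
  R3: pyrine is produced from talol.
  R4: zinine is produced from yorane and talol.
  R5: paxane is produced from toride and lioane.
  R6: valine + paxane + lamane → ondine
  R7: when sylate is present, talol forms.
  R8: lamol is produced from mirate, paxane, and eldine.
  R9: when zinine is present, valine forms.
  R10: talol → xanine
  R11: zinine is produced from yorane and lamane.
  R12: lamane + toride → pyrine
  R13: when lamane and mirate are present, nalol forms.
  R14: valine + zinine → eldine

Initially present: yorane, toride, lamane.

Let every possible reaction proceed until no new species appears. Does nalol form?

yorane and lamane present → zinine forms (R11).
zinine present → valine forms (R9).
valine and toride present → tovol forms (R2).
tovol present → mirate forms (R1).
lamane and mirate present → nalol forms (R13).

Yes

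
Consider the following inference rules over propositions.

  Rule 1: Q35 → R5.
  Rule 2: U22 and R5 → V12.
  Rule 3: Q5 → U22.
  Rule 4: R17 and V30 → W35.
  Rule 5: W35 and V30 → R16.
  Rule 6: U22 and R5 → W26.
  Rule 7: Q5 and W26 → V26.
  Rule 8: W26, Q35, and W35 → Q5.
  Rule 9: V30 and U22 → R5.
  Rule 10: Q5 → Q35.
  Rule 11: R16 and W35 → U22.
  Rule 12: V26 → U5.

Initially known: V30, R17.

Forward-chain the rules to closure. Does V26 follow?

No

V26 would need Q5 and W26 (Rule 7), but Q5 is never established.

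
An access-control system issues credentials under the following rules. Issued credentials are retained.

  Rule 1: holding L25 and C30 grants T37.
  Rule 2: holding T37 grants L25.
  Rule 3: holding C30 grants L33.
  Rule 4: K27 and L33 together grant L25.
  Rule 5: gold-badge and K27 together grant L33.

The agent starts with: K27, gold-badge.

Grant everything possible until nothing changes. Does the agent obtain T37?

No

T37 would need L25 and C30 (Rule 1), but C30 is never granted.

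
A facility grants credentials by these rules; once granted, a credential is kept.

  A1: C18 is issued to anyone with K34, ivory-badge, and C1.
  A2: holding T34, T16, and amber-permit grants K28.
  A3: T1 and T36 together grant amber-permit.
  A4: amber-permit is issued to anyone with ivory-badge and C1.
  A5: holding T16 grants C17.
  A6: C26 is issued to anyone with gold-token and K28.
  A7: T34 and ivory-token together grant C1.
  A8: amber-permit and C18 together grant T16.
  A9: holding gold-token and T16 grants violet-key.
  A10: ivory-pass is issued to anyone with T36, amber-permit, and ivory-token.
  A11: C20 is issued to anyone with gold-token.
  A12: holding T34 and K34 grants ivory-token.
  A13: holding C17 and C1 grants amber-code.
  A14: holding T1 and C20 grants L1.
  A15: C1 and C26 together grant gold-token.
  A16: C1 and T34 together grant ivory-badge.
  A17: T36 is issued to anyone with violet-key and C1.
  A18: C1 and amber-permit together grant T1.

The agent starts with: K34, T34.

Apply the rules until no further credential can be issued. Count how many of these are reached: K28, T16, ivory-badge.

Holding T34 and K34 grants ivory-token (A12).
Holding T34 and ivory-token grants C1 (A7).
Holding C1 and T34 grants ivory-badge (A16).
Holding K34, ivory-badge, and C1 grants C18 (A1).
Holding ivory-badge and C1 grants amber-permit (A4).
Holding amber-permit and C18 grants T16 (A8).
Holding T34, T16, and amber-permit grants K28 (A2).
K28: reached.
T16: reached.
ivory-badge: reached.
All 3 are reached.

3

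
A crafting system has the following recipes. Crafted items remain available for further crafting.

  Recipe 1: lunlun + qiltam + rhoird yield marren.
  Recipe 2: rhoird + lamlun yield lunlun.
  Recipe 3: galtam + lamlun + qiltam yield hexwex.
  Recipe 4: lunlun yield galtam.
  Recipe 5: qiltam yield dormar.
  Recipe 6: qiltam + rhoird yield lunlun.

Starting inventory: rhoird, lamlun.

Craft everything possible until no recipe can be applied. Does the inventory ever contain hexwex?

No

hexwex would need galtam, lamlun, and qiltam (Recipe 3), but qiltam is never obtained.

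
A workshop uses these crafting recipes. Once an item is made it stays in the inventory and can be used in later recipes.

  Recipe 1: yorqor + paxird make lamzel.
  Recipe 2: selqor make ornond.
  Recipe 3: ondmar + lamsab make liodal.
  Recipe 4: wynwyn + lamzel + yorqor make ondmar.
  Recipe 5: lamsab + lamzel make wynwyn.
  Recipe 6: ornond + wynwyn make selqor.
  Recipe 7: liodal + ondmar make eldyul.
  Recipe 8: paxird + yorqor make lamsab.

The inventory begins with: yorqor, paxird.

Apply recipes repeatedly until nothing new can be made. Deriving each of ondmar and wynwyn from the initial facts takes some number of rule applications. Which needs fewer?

wynwyn: Using Recipe 8, paxird and yorqor make lamsab. Using Recipe 1, yorqor and paxird make lamzel. lamsab + lamzel → wynwyn (Recipe 5). [3 rule applications]
ondmar: Using Recipe 8, paxird and yorqor make lamsab. Using Recipe 1, yorqor and paxird make lamzel. lamsab + lamzel → wynwyn (Recipe 5). wynwyn + lamzel + yorqor → ondmar (Recipe 4). [4 rule applications]
wynwyn needs fewer.

wynwyn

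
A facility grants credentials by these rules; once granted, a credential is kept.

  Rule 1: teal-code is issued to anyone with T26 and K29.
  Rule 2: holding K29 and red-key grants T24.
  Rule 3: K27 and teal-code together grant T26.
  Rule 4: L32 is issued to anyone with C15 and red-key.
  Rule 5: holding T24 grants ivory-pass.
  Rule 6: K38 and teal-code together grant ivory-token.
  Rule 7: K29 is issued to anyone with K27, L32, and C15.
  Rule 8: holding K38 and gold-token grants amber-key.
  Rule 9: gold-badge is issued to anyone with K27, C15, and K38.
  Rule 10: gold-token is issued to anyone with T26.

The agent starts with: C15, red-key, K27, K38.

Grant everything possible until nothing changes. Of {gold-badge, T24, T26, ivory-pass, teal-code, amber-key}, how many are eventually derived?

Holding K27, C15, and K38 grants gold-badge (Rule 9).
Holding C15 and red-key grants L32 (Rule 4).
Holding K27, L32, and C15 grants K29 (Rule 7).
Holding K29 and red-key grants T24 (Rule 2).
Holding T24 grants ivory-pass (Rule 5).
gold-badge: reached.
T24: reached.
T26 would need K27 and teal-code (Rule 3), but teal-code is never granted.
ivory-pass: reached.
teal-code would need T26 and K29 (Rule 1), but T26 is never granted.
amber-key would need K38 and gold-token (Rule 8), but gold-token is never granted.
Reached: gold-badge, T24, and ivory-pass — 3 of the 6.

3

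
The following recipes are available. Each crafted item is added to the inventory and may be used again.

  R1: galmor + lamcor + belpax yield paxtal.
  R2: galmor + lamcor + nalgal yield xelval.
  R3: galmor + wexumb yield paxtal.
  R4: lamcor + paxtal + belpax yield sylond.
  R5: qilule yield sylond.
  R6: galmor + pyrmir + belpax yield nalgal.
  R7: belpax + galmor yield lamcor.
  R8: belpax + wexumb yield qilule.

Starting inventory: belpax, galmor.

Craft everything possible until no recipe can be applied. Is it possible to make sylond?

Yes

belpax + galmor → lamcor (R7).
Using R1, galmor, lamcor, and belpax make paxtal.
Using R4, lamcor, paxtal, and belpax make sylond.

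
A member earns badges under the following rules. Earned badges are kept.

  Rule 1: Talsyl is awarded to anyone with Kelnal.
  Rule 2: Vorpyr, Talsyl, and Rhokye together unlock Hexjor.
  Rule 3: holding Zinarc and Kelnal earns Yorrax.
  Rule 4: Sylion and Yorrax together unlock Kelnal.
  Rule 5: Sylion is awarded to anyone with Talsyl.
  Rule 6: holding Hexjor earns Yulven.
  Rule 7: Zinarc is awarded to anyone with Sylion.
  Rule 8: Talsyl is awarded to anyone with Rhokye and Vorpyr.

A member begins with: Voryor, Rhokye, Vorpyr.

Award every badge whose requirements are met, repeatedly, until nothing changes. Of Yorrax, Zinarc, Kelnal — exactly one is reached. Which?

Zinarc

With Rhokye and Vorpyr, Talsyl is earned (Rule 8).
With Talsyl, Sylion is earned (Rule 5).
With Sylion, Zinarc is earned (Rule 7).
Yorrax would need Zinarc and Kelnal (Rule 3), but Kelnal is never earned. Kelnal would need Sylion and Yorrax (Rule 4), but Yorrax is never earned.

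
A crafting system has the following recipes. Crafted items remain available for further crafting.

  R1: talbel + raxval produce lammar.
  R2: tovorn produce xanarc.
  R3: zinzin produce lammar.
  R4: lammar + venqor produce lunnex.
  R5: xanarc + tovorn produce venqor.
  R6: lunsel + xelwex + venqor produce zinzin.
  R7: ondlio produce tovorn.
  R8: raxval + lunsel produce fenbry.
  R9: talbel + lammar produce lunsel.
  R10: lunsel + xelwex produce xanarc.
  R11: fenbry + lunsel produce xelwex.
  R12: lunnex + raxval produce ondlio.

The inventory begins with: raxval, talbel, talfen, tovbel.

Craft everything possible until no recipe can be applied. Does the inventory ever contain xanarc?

Using R1, talbel and raxval make lammar.
Using R9, talbel and lammar make lunsel.
Using R8, raxval and lunsel make fenbry.
fenbry + lunsel → xelwex (R11).
lunsel + xelwex → xanarc (R10).

Yes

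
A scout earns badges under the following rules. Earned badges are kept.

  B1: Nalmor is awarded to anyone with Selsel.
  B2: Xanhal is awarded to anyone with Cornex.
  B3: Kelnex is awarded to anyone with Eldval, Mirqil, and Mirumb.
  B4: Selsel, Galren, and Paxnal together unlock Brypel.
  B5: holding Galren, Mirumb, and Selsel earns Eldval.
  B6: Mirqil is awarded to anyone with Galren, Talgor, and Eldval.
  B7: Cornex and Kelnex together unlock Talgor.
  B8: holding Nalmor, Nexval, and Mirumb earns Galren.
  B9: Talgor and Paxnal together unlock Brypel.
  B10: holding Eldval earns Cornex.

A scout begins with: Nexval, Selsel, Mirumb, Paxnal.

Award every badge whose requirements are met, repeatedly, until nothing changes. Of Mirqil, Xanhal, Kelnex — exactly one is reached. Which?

With Selsel, Nalmor is earned (B1).
With Nalmor, Nexval, and Mirumb, Galren is earned (B8).
With Galren, Mirumb, and Selsel, Eldval is earned (B5).
With Eldval, Cornex is earned (B10).
With Cornex, Xanhal is earned (B2).
Kelnex would need Eldval, Mirqil, and Mirumb (B3), but Mirqil is never earned. Mirqil would need Galren, Talgor, and Eldval (B6), but Talgor is never earned.

Xanhal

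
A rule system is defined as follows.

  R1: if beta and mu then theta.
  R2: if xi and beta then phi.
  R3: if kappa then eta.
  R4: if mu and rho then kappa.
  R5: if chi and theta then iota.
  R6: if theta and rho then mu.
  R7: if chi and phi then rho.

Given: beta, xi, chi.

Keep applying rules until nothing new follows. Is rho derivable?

From xi and beta, R2 gives phi.
From chi and phi, R7 gives rho.

Yes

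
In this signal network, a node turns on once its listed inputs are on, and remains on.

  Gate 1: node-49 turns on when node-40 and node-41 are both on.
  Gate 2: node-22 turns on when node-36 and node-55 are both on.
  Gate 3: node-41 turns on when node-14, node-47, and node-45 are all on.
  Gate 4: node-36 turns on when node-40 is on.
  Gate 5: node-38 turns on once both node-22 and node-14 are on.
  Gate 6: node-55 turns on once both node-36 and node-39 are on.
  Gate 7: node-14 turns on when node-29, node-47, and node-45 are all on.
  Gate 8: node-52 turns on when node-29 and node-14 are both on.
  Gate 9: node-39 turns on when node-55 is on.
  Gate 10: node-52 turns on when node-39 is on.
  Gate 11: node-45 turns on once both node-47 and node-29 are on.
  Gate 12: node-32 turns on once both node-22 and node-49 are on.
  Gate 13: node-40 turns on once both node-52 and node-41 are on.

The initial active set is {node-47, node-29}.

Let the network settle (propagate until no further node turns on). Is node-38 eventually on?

No

node-38 would need node-22 and node-14 (Gate 5), but node-22 never turns on.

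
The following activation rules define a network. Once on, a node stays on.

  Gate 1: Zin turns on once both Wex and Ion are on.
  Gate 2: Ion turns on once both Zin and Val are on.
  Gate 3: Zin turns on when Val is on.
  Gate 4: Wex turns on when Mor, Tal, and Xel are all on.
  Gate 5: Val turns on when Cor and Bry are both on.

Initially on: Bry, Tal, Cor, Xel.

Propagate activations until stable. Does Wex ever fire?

No

Wex would need Mor, Tal, and Xel (Gate 4), but Mor never turns on.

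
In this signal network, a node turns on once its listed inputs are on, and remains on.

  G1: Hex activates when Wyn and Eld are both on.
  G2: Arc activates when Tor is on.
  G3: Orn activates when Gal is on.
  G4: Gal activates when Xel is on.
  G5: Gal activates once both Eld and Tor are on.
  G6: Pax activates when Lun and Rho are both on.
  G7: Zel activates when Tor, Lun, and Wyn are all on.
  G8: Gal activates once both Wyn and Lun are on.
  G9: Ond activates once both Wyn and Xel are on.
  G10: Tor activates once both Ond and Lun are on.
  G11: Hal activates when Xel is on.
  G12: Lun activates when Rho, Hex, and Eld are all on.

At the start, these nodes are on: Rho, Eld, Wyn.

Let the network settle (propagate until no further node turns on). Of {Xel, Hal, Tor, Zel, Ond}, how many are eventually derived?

No rule produces Xel, and it is not given.
Hal would need Xel (G11), but Xel never turns on.
Tor would need Ond and Lun (G10), but Ond never turns on.
Zel would need Tor, Lun, and Wyn (G7), but Tor never turns on.
Ond would need Wyn and Xel (G9), but Xel never turns on.
None of the 5 are reached.

0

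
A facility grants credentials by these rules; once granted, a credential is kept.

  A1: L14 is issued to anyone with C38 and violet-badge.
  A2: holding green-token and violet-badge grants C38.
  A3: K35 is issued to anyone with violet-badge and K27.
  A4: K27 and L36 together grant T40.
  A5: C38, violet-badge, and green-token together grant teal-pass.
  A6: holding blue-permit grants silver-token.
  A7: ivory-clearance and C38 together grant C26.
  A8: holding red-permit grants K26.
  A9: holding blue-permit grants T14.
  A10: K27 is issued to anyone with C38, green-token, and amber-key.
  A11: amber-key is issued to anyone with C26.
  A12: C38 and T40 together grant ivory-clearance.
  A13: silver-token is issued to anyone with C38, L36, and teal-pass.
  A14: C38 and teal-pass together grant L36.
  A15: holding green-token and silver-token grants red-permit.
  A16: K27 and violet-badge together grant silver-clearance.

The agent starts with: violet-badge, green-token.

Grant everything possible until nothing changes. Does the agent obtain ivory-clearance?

ivory-clearance would need C38 and T40 (A12), but T40 is never granted.

No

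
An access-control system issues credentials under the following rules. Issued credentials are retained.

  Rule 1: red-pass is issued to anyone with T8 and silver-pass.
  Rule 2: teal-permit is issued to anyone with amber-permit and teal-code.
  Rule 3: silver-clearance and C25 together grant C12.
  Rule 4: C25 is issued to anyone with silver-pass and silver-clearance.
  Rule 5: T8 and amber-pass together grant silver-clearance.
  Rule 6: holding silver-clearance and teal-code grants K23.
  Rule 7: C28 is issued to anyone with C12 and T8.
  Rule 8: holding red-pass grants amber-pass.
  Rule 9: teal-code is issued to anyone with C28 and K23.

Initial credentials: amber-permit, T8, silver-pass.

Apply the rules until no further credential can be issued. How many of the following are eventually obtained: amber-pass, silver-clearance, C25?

Holding T8 and silver-pass grants red-pass (Rule 1).
Holding red-pass grants amber-pass (Rule 8).
Holding T8 and amber-pass grants silver-clearance (Rule 5).
Holding silver-pass and silver-clearance grants C25 (Rule 4).
amber-pass: reached.
silver-clearance: reached.
C25: reached.
All 3 are reached.

3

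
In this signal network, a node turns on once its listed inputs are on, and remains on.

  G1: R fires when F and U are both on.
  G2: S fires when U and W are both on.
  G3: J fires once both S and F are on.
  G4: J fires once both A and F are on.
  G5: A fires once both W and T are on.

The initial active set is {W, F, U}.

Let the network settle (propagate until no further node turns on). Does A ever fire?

A would need W and T (G5), but T never turns on.

No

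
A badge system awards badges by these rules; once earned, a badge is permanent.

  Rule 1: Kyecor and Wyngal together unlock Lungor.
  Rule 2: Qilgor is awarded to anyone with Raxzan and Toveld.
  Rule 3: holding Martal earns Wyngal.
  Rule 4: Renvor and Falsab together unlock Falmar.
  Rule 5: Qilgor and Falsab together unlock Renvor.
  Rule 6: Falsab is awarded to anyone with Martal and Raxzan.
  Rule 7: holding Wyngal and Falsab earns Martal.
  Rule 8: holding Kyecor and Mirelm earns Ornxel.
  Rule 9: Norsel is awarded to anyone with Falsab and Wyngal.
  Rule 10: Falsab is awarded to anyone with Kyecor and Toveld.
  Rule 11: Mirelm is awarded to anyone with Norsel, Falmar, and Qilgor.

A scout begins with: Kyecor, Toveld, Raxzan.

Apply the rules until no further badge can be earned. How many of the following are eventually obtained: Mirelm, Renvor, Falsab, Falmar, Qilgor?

4

With Raxzan and Toveld, Qilgor is earned (Rule 2).
With Kyecor and Toveld, Falsab is earned (Rule 10).
With Qilgor and Falsab, Renvor is earned (Rule 5).
With Renvor and Falsab, Falmar is earned (Rule 4).
Mirelm would need Norsel, Falmar, and Qilgor (Rule 11), but Norsel is never earned.
Renvor: reached.
Falsab: reached.
Falmar: reached.
Qilgor: reached.
Reached: Renvor, Falsab, Falmar, and Qilgor — 4 of the 5.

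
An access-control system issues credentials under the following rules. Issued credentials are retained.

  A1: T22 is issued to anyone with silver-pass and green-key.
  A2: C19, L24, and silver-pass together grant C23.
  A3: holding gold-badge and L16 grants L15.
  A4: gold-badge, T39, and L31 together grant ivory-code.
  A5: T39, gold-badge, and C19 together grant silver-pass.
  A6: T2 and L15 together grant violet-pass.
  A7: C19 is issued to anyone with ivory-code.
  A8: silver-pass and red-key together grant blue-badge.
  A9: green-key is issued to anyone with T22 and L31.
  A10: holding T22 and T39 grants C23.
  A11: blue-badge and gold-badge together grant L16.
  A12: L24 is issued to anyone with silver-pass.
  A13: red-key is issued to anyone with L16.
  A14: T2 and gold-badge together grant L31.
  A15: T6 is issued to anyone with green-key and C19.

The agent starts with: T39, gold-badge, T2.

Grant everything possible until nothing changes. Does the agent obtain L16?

No

L16 would need blue-badge and gold-badge (A11), but blue-badge is never granted.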